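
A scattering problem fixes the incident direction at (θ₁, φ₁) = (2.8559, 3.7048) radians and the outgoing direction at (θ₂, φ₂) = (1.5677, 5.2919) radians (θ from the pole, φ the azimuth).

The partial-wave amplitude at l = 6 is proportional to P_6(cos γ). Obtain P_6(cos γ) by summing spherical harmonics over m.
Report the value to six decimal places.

-0.312124

Expand P_6 via completeness: Σ_{m} conj(Y_{6,m}) at Ω₁ times Y_{6,m} at Ω₂ —
  m=-6: Y*=-0.00024 - 0.00006j  Y=0.45614 - 0.15903j  product -0.00012 + 0.00001j
  m=-5: Y*=-0.00270 + 0.00091j  Y=0.00125 - 0.00503j  product 0.00000 + 0.00001j
  m=-4: Y*=-0.01295 + 0.01594j  Y=0.24245 + 0.26169j  product -0.00731 + 0.00048j
  m=-3: Y*=-0.01182 + 0.09899j  Y=0.00597 - 0.00101j  product 0.00003 + 0.00060j
  m=-2: Y*=0.13785 + 0.28951j  Y=-0.13033 + 0.29842j  product -0.10436 + 0.00340j
  m=-1: Y*=0.50383 + 0.31813j  Y=0.00349 + 0.00534j  product 0.00006 + 0.00380j
  m=+0: Y*=0.31311 + 0.00000j  Y=-0.31778 + 0.00000j  product -0.09950 + 0.00000j
  m=+1: Y*=-0.50383 + 0.31813j  Y=-0.00349 + 0.00534j  product 0.00006 - 0.00380j
  m=+2: Y*=0.13785 - 0.28951j  Y=-0.13033 - 0.29842j  product -0.10436 - 0.00340j
  m=+3: Y*=0.01182 + 0.09899j  Y=-0.00597 - 0.00101j  product 0.00003 - 0.00060j
  m=+4: Y*=-0.01295 - 0.01594j  Y=0.24245 - 0.26169j  product -0.00731 - 0.00048j
  m=+5: Y*=0.00270 + 0.00091j  Y=-0.00125 - 0.00503j  product 0.00000 - 0.00001j
  m=+6: Y*=-0.00024 + 0.00006j  Y=0.45614 + 0.15903j  product -0.00012 - 0.00001j
Σ over m = -0.32289 - 0.00000j; ×(4π/13) → -0.31212 - 0.00000j. Real part: -0.312124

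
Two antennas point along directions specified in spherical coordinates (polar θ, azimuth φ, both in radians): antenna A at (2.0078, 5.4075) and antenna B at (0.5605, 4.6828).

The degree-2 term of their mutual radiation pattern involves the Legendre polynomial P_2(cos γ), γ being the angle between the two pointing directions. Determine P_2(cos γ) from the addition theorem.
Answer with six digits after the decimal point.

Addition theorem: P_2(cos γ) = (4π/5) Σ_m Y*_{lm}(Ω₁) Y_{lm}(Ω₂), m = −2…2:
  term(m=-2) = (0.004192, 0.034360)   from Y*(Ω₁)=(-0.056947, -0.311929), Y(Ω₂)=(-0.108973, -0.006456)
  term(m=-1) = (-0.077151, -0.068311)   from Y*(Ω₁)=(-0.189731, 0.227504), Y(Ω₂)=(-0.010291, 0.347701)
  term(m=+0) = (-0.053022, -0.000000)   from Y*(Ω₁)=(-0.145912, -0.000000), Y(Ω₂)=(0.363386, 0.000000)
  term(m=+1) = (-0.077151, 0.068311)   from Y*(Ω₁)=(0.189731, 0.227504), Y(Ω₂)=(0.010291, 0.347701)
  term(m=+2) = (0.004192, -0.034360)   from Y*(Ω₁)=(-0.056947, 0.311929), Y(Ω₂)=(-0.108973, 0.006456)
Σ over m = (-0.198941, 0.000000); ×(4π/5) → (-0.499993, 0.000000). Real part: -0.499993

-0.499993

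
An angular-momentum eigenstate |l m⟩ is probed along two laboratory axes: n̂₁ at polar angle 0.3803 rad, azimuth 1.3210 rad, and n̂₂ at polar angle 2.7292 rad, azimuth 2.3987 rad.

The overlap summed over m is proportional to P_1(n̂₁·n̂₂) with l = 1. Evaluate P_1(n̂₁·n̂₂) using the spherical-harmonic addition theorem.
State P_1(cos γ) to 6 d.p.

Summing Y*_{l m}(θ₁,φ₁)·Y_{l m}(θ₂,φ₂) over m ∈ [−1, 1]; prefactor 4π/(2·1+1) = 4.188790:
  m=-1: Y*=(0.031704, 0.124267)  Y=(-0.101989, -0.093667)  product (0.008406, -0.015643)
  m=+0: Y*=(0.453693, -0.000000)  Y=(-0.447640, 0.000000)  product (-0.203091, 0.000000)
  m=+1: Y*=(-0.031704, 0.124267)  Y=(0.101989, -0.093667)  product (0.008406, 0.015643)
Σ over m = (-0.186279, 0.000000); ×(4π/3) → (-0.780283, 0.000000). Real part: -0.780283

-0.780283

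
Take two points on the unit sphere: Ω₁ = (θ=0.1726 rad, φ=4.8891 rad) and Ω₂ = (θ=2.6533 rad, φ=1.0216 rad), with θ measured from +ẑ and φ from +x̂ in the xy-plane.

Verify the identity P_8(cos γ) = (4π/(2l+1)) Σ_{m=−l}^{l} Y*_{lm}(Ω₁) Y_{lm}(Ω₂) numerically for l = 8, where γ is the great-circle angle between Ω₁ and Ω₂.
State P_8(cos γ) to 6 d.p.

Term-by-term m-sum for l=8 (normalisation 4π/17 = 0.739198):
  m=-8: (0.000000, 0.000000) × (-0.000379, -0.001148) = (0.000000, -0.000000)  (running Σ = (0.000000, -0.000000))
  m=-7: (-0.000008, 0.000003) × (-0.005884, 0.006947) = (0.000000, -0.000000)  (running Σ = (0.000000, -0.000000))
  m=-6: (-0.000064, -0.000114) × (0.042419, 0.006567) = (-0.000002, -0.000005)  (running Σ = (-0.000002, -0.000005))
  m=-5: (0.001069, -0.000878) × (-0.054696, -0.130969) = (-0.000173, -0.000092)  (running Σ = (-0.000175, -0.000097))
  m=-4: (0.008278, 0.007070) × (-0.194490, 0.269007) = (-0.003512, 0.000852)  (running Σ = (-0.003687, 0.000754))
  m=-3: (-0.031960, 0.054531) × (0.511761, 0.039377) = (-0.018503, 0.026648)  (running Σ = (-0.022191, 0.027403))
  m=-2: (-0.241480, -0.089085) × (-0.180704, -0.353633) = (0.012133, 0.101493)  (running Σ = (-0.010058, 0.128896))
  m=-1: (0.113295, -0.634445) × (0.073586, -0.120238) = (-0.067948, -0.060308)  (running Σ = (-0.078005, 0.068587))
  m=0: (0.617557, -0.000000) × (-0.454123, 0.000000) = (-0.280447, 0.000000)  (running Σ = (-0.358452, 0.068587))
  m=1: (-0.113295, -0.634445) × (-0.073586, -0.120238) = (-0.067948, 0.060308)  (running Σ = (-0.426400, 0.128896))
  m=2: (-0.241480, 0.089085) × (-0.180704, 0.353633) = (0.012133, -0.101493)  (running Σ = (-0.414266, 0.027403))
  m=3: (0.031960, 0.054531) × (-0.511761, 0.039377) = (-0.018503, -0.026648)  (running Σ = (-0.432770, 0.000754))
  m=4: (0.008278, -0.007070) × (-0.194490, -0.269007) = (-0.003512, -0.000852)  (running Σ = (-0.436282, -0.000097))
  m=5: (-0.001069, -0.000878) × (0.054696, -0.130969) = (-0.000173, 0.000092)  (running Σ = (-0.436455, -0.000005))
  m=6: (-0.000064, 0.000114) × (0.042419, -0.006567) = (-0.000002, 0.000005)  (running Σ = (-0.436457, -0.000000))
  m=7: (0.000008, 0.000003) × (0.005884, 0.006947) = (0.000000, 0.000000)  (running Σ = (-0.436457, -0.000000))
  m=8: (0.000000, -0.000000) × (-0.000379, 0.001148) = (0.000000, 0.000000)  (running Σ = (-0.436457, -0.000000))
Σ over m = (-0.436457, -0.000000); ×(4π/17) → (-0.322628, -0.000000). Real part: -0.322628

-0.322628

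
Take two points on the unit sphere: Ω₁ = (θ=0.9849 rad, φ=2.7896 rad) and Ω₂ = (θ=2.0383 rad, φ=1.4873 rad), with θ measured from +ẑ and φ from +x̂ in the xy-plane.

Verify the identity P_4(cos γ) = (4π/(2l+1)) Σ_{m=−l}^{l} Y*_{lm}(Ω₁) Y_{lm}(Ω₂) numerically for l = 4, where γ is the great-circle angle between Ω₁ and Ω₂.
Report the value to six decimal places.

0.364942

Term-by-term m-sum for l=4 (normalisation 4π/9 = 1.396263):
  m=-4: Y*=+0.034576-0.210472i  Y=+0.265506+0.092126i  product +0.028570-0.052696i
  m=-3: Y*=-0.197127+0.348464i  Y=+0.099469-0.388758i  product +0.115860+0.111296i
  m=-2: Y*=+0.201860-0.171404i  Y=-0.110843-0.018684i  product -0.025577+0.015227i
  m=-1: Y*=+0.175904-0.064608i  Y=+0.025053-0.299350i  product -0.014933-0.054276i
  m=+0: Y*=-0.306841-0.000000i  Y=-0.174458+0.000000i  product +0.053531+0.000000i
  m=+1: Y*=-0.175904-0.064608i  Y=-0.025053-0.299350i  product -0.014933+0.054276i
  m=+2: Y*=+0.201860+0.171404i  Y=-0.110843+0.018684i  product -0.025577-0.015227i
  m=+3: Y*=+0.197127+0.348464i  Y=-0.099469-0.388758i  product +0.115860-0.111296i
  m=+4: Y*=+0.034576+0.210472i  Y=+0.265506-0.092126i  product +0.028570+0.052696i
Σ over m = +0.261370+0.000000i; ×(4π/9) → +0.364942+0.000000i. Real part: 0.364942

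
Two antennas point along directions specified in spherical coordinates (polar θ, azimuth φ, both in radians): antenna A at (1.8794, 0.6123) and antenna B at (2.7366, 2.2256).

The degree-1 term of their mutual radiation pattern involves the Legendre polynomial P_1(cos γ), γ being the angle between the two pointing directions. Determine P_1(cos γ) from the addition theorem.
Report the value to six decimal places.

0.263208

Expand P_1 via completeness: Σ_{m} conj(Y_{1,m}) at Ω₁ times Y_{1,m} at Ω₂ —
  [-1]  conj(Y_{1,-1})(Ω₁) = +0.269371+0.189192i ; Y_{1,-1}(Ω₂) = -0.082903-0.107973i ; Δ = -0.001904-0.044769i
  [+0]  conj(Y_{1,0})(Ω₁) = -0.148403-0.000000i ; Y_{1,0}(Ω₂) = -0.449077+0.000000i ; Δ = +0.066644+0.000000i
  [+1]  conj(Y_{1,1})(Ω₁) = -0.269371+0.189192i ; Y_{1,1}(Ω₂) = +0.082903-0.107973i ; Δ = -0.001904+0.044769i
Accumulated sum +0.062836+0.000000i; after 4π/(2l+1) scaling, +0.263208+0.000000i ⇒ P_1 = 0.263208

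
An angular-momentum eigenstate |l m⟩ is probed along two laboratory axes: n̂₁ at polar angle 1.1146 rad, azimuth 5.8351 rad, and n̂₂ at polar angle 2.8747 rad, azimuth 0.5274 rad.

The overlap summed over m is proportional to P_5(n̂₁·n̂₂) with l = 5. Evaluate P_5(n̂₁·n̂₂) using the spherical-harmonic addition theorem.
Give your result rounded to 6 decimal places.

Term-by-term m-sum for l=5 (normalisation 4π/11 = 1.142397):
  term(m=-5) = 0.00003 + 0.00016j   from Y*(Ω₁)=-0.16798 - 0.21219j, Y(Ω₂)=-0.00052 - 0.00029j
  term(m=-4) = 0.00208 - 0.00198j   from Y*(Ω₁)=-0.09228 - 0.40970j, Y(Ω₂)=0.00351 + 0.00588j
  term(m=-3) = -0.00854 - 0.00187j   from Y*(Ω₁)=0.04198 - 0.18211j, Y(Ω₂)=-0.00053 - 0.04679j
  term(m=-2) = -0.01900 - 0.04755j   from Y*(Ω₁)=-0.15702 + 0.19632j, Y(Ω₂)=-0.10050 + 0.17717j
  term(m=-1) = -0.07762 + 0.11460j   from Y*(Ω₁)=-0.23998 + 0.11536j, Y(Ω₂)=0.44919 - 0.26162j
  term(m=+0) = -0.09708 + 0.00000j   from Y*(Ω₁)=0.19515 + 0.00000j, Y(Ω₂)=-0.49745 + 0.00000j
  term(m=+1) = -0.07762 - 0.11460j   from Y*(Ω₁)=0.23998 + 0.11536j, Y(Ω₂)=-0.44919 - 0.26162j
  term(m=+2) = -0.01900 + 0.04755j   from Y*(Ω₁)=-0.15702 - 0.19632j, Y(Ω₂)=-0.10050 - 0.17717j
  term(m=+3) = -0.00854 + 0.00187j   from Y*(Ω₁)=-0.04198 - 0.18211j, Y(Ω₂)=0.00053 - 0.04679j
  term(m=+4) = 0.00208 + 0.00198j   from Y*(Ω₁)=-0.09228 + 0.40970j, Y(Ω₂)=0.00351 - 0.00588j
  term(m=+5) = 0.00003 - 0.00016j   from Y*(Ω₁)=0.16798 - 0.21219j, Y(Ω₂)=0.00052 - 0.00029j
Accumulated sum -0.30318 - 0.00000j; after 4π/(2l+1) scaling, -0.34635 - 0.00000j ⇒ P_5 = -0.346354

-0.346354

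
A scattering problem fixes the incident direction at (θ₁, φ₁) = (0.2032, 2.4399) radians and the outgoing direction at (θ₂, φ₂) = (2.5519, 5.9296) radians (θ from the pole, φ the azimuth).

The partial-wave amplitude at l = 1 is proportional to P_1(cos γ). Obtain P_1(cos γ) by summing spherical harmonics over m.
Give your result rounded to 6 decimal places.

-0.919506

Term-by-term m-sum for l=1 (normalisation 4π/3 = 4.188790):
  m=-1: Y*=-0.05325 + 0.04501j  Y=0.18025 + 0.06653j  product -0.01259 + 0.00457j
  m=+0: Y*=0.47855 + 0.00000j  Y=-0.40608 + 0.00000j  product -0.19433 + 0.00000j
  m=+1: Y*=0.05325 + 0.04501j  Y=-0.18025 + 0.06653j  product -0.01259 - 0.00457j
Accumulated sum -0.21952 + 0.00000j; after 4π/(2l+1) scaling, -0.91951 + 0.00000j ⇒ P_1 = -0.919506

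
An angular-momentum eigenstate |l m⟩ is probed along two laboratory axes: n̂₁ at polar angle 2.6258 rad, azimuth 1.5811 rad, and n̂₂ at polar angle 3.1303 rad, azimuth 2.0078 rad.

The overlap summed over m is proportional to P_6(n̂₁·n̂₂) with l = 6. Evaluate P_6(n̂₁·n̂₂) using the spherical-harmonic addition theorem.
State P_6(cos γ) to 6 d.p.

Addition theorem: P_6(cos γ) = (4π/13) Σ_m Y*_{lm}(Ω₁) Y_{lm}(Ω₂), m = −6…6:
  m=-6: Y*=-0.006942-0.000430i  Y=+0.000000+0.000000i  product -0.000000-0.000000i
  m=-5: Y*=+0.002188-0.042436i  Y=+0.000000-0.000000i  product -0.000000-0.000000i
  m=-4: Y*=+0.154512+0.006372i  Y=-0.000000-0.000000i  product -0.000000-0.000000i
  m=-3: Y*=-0.011187+0.361808i  Y=-0.000007-0.000002i  product +0.000001-0.000003i
  m=-2: Y*=-0.497153-0.010246i  Y=-0.000426+0.000509i  product +0.000217-0.000249i
  m=-1: Y*=+0.002177-0.211257i  Y=+0.015741+0.033699i  product +0.007153-0.003252i
  m=+0: Y*=-0.370283-0.000000i  Y=+1.015746+0.000000i  product -0.376113-0.000000i
  m=+1: Y*=-0.002177-0.211257i  Y=-0.015741+0.033699i  product +0.007153+0.003252i
  m=+2: Y*=-0.497153+0.010246i  Y=-0.000426-0.000509i  product +0.000217+0.000249i
  m=+3: Y*=+0.011187+0.361808i  Y=+0.000007-0.000002i  product +0.000001+0.000003i
  m=+4: Y*=+0.154512-0.006372i  Y=-0.000000+0.000000i  product -0.000000+0.000000i
  m=+5: Y*=-0.002188-0.042436i  Y=-0.000000-0.000000i  product -0.000000+0.000000i
  m=+6: Y*=-0.006942+0.000430i  Y=+0.000000-0.000000i  product -0.000000+0.000000i
Accumulated sum -0.361371+0.000000i; after 4π/(2l+1) scaling, -0.349317+0.000000i ⇒ P_6 = -0.349317

-0.349317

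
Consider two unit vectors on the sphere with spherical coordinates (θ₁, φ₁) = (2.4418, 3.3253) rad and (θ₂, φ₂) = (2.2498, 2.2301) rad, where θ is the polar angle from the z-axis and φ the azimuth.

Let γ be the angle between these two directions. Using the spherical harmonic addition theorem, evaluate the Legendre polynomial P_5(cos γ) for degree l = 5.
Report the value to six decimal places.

Expand P_5 via completeness: Σ_{m} conj(Y_{5,m}) at Ω₁ times Y_{5,m} at Ω₂ —
  term(m=-5) = +0.004712-0.004922i   from Y*(Ω₁)=-0.031221-0.040877i, Y(Ω₂)=+0.020440+0.130876i
  term(m=-4) = -0.021261-0.061751i   from Y*(Ω₁)=-0.143339-0.129529i, Y(Ω₂)=+0.295951+0.163365i
  term(m=-3) = -0.162224-0.023524i   from Y*(Ω₁)=-0.335955-0.206495i, Y(Ω₂)=+0.381705-0.164593i
  term(m=-2) = -0.027866+0.039066i   from Y*(Ω₁)=-0.379213-0.145956i, Y(Ω₂)=+0.029468-0.114361i
  term(m=-1) = +0.000038+0.000074i   from Y*(Ω₁)=+0.000261+0.000049i, Y(Ω₂)=+0.191611+0.247244i
  term(m=+0) = +0.080995+0.000000i   from Y*(Ω₁)=+0.392669-0.000000i, Y(Ω₂)=+0.206268+0.000000i
  term(m=+1) = +0.000038-0.000074i   from Y*(Ω₁)=-0.000261+0.000049i, Y(Ω₂)=-0.191611+0.247244i
  term(m=+2) = -0.027866-0.039066i   from Y*(Ω₁)=-0.379213+0.145956i, Y(Ω₂)=+0.029468+0.114361i
  term(m=+3) = -0.162224+0.023524i   from Y*(Ω₁)=+0.335955-0.206495i, Y(Ω₂)=-0.381705-0.164593i
  term(m=+4) = -0.021261+0.061751i   from Y*(Ω₁)=-0.143339+0.129529i, Y(Ω₂)=+0.295951-0.163365i
  term(m=+5) = +0.004712+0.004922i   from Y*(Ω₁)=+0.031221-0.040877i, Y(Ω₂)=-0.020440+0.130876i
Σ over m = -0.332207-0.000000i; ×(4π/11) → -0.379512-0.000000i. Real part: -0.379512

-0.379512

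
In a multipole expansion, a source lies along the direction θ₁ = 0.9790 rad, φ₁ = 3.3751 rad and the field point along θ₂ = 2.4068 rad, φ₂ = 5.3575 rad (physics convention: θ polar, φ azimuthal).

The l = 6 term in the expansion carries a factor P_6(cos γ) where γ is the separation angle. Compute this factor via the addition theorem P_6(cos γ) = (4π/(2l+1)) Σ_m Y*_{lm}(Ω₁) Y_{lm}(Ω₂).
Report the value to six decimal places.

Summing Y*_{l m}(θ₁,φ₁)·Y_{l m}(θ₂,φ₂) over m ∈ [−6, 6]; prefactor 4π/(2·6+1) = 0.966644:
  term(m=-6) = (0.005420, 0.004311)   from Y*(Ω₁)=(0.026670, 0.155602), Y(Ω₂)=(0.032717, -0.029225)
  term(m=-5) = (0.054628, -0.028943)   from Y*(Ω₁)=(-0.144250, -0.338106), Y(Ω₂)=(0.014104, 0.167589)
  term(m=-4) = (-0.011293, -0.149053)   from Y*(Ω₁)=(0.243894, 0.329796), Y(Ω₂)=(-0.308537, -0.193931)
  term(m=-3) = (-0.036937, -0.012899)   from Y*(Ω₁)=(-0.067208, -0.056669), Y(Ω₂)=(0.415803, -0.158667)
  term(m=-2) = (0.034275, -0.036970)   from Y*(Ω₁)=(-0.281584, -0.141979), Y(Ω₂)=(-0.044267, 0.153612)
  term(m=-1) = (0.026998, 0.061845)   from Y*(Ω₁)=(0.211558, 0.050318), Y(Ω₂)=(0.186588, 0.247952)
  term(m=+0) = (-0.068811, 0.000000)   from Y*(Ω₁)=(0.262645, -0.000000), Y(Ω₂)=(-0.261994, 0.000000)
  term(m=+1) = (0.026998, -0.061845)   from Y*(Ω₁)=(-0.211558, 0.050318), Y(Ω₂)=(-0.186588, 0.247952)
  term(m=+2) = (0.034275, 0.036970)   from Y*(Ω₁)=(-0.281584, 0.141979), Y(Ω₂)=(-0.044267, -0.153612)
  term(m=+3) = (-0.036937, 0.012899)   from Y*(Ω₁)=(0.067208, -0.056669), Y(Ω₂)=(-0.415803, -0.158667)
  term(m=+4) = (-0.011293, 0.149053)   from Y*(Ω₁)=(0.243894, -0.329796), Y(Ω₂)=(-0.308537, 0.193931)
  term(m=+5) = (0.054628, 0.028943)   from Y*(Ω₁)=(0.144250, -0.338106), Y(Ω₂)=(-0.014104, 0.167589)
  term(m=+6) = (0.005420, -0.004311)   from Y*(Ω₁)=(0.026670, -0.155602), Y(Ω₂)=(0.032717, 0.029225)
Σ over m = (0.077371, 0.000000); ×(4π/13) → (0.074790, 0.000000). Real part: 0.074790

0.074790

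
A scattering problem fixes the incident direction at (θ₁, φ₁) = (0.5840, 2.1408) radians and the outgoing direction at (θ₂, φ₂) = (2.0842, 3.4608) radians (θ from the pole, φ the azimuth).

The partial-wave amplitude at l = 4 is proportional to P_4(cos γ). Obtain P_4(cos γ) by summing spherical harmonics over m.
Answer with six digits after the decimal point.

0.089606

Summing Y*_{l m}(θ₁,φ₁)·Y_{l m}(θ₂,φ₂) over m ∈ [−4, 4]; prefactor 4π/(2·4+1) = 1.396263:
  term(m=-4) = +0.005602+0.008786i   from Y*(Ω₁)=-0.026635+0.031036i, Y(Ω₂)=+0.073824-0.243855i
  term(m=-3) = +0.048601-0.051921i   from Y*(Ω₁)=+0.173337+0.024288i, Y(Ω₂)=+0.233825-0.332301i
  term(m=-2) = -0.060344-0.033091i   from Y*(Ω₁)=-0.164432-0.357790i, Y(Ω₂)=+0.140353-0.104154i
  term(m=-1) = +0.026835-0.104745i   from Y*(Ω₁)=-0.219829+0.342960i, Y(Ω₂)=-0.252025+0.083297i
  term(m=+0) = +0.022786+0.000000i   from Y*(Ω₁)=-0.097906-0.000000i, Y(Ω₂)=-0.232738+0.000000i
  term(m=+1) = +0.026835+0.104745i   from Y*(Ω₁)=+0.219829+0.342960i, Y(Ω₂)=+0.252025+0.083297i
  term(m=+2) = -0.060344+0.033091i   from Y*(Ω₁)=-0.164432+0.357790i, Y(Ω₂)=+0.140353+0.104154i
  term(m=+3) = +0.048601+0.051921i   from Y*(Ω₁)=-0.173337+0.024288i, Y(Ω₂)=-0.233825-0.332301i
  term(m=+4) = +0.005602-0.008786i   from Y*(Ω₁)=-0.026635-0.031036i, Y(Ω₂)=+0.073824+0.243855i
Σ over m = +0.064176+0.000000i; ×(4π/9) → +0.089606+0.000000i. Real part: 0.089606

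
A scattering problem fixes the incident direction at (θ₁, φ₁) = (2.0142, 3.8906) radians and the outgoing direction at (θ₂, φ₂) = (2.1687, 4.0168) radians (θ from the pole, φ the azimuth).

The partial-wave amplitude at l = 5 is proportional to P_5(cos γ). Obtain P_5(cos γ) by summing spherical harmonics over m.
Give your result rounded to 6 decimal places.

0.748600

Addition theorem: P_5(cos γ) = (4π/11) Σ_m Y*_{lm}(Ω₁) Y_{lm}(Ω₂), m = −5…5:
  [-5]  conj(Y_{5,-5})(Ω₁) = +0.229825+0.158396i ; Y_{5,-5}(Ω₂) = +0.059085-0.168989i ; Δ = +0.040346-0.029479i
  [-4]  conj(Y_{5,-4})(Ω₁) = +0.414782-0.060807i ; Y_{5,-4}(Ω₂) = +0.360946-0.135547i ; Δ = +0.141472-0.078170i
  [-3]  conj(Y_{5,-3})(Ω₁) = +0.104762-0.130554i ; Y_{5,-3}(Ω₂) = +0.314620+0.178460i ; Δ = +0.056259-0.022379i
  [-2]  conj(Y_{5,-2})(Ω₁) = +0.019320+0.264979i ; Y_{5,-2}(Ω₂) = -0.005751-0.031672i ; Δ = +0.008281-0.002136i
  [-1]  conj(Y_{5,-1})(Ω₁) = +0.183355+0.170473i ; Y_{5,-1}(Ω₂) = +0.225223-0.269801i ; Δ = +0.087289-0.011075i
  [+0]  conj(Y_{5,0})(Ω₁) = -0.213255-0.000000i ; Y_{5,0}(Ω₂) = +0.056303+0.000000i ; Δ = -0.012007-0.000000i
  [+1]  conj(Y_{5,1})(Ω₁) = -0.183355+0.170473i ; Y_{5,1}(Ω₂) = -0.225223-0.269801i ; Δ = +0.087289+0.011075i
  [+2]  conj(Y_{5,2})(Ω₁) = +0.019320-0.264979i ; Y_{5,2}(Ω₂) = -0.005751+0.031672i ; Δ = +0.008281+0.002136i
  [+3]  conj(Y_{5,3})(Ω₁) = -0.104762-0.130554i ; Y_{5,3}(Ω₂) = -0.314620+0.178460i ; Δ = +0.056259+0.022379i
  [+4]  conj(Y_{5,4})(Ω₁) = +0.414782+0.060807i ; Y_{5,4}(Ω₂) = +0.360946+0.135547i ; Δ = +0.141472+0.078170i
  [+5]  conj(Y_{5,5})(Ω₁) = -0.229825+0.158396i ; Y_{5,5}(Ω₂) = -0.059085-0.168989i ; Δ = +0.040346+0.029479i
Total Σ_m = +0.655288-0.000000i. Multiply by 1.142397: +0.748600-0.000000i. P_5(cos γ) = 0.748600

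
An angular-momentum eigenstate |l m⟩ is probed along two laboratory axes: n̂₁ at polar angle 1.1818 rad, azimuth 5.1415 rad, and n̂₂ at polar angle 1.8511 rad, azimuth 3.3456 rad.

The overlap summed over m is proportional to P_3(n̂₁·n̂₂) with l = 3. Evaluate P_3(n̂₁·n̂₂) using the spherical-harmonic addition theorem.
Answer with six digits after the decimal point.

0.385273

Addition theorem: P_3(cos γ) = (4π/7) Σ_m Y*_{lm}(Ω₁) Y_{lm}(Ω₂), m = −3…3:
  term(m=-3) = 0.07650 - 0.09552j   from Y*(Ω₁)=-0.31733 + 0.09244j, Y(Ω₂)=-0.30305 + 0.21272j
  term(m=-2) = 0.07801 + 0.03770j   from Y*(Ω₁)=-0.21696 - 0.25110j, Y(Ω₂)=-0.23966 + 0.10360j
  term(m=-1) = -0.00359 + 0.01569j   from Y*(Ω₁)=-0.03494 + 0.07636j, Y(Ω₂)=0.18775 - 0.03884j
  term(m=+0) = -0.08722 + 0.00000j   from Y*(Ω₁)=-0.32280 + 0.00000j, Y(Ω₂)=0.27021 + 0.00000j
  term(m=+1) = -0.00359 - 0.01569j   from Y*(Ω₁)=0.03494 + 0.07636j, Y(Ω₂)=-0.18775 - 0.03884j
  term(m=+2) = 0.07801 - 0.03770j   from Y*(Ω₁)=-0.21696 + 0.25110j, Y(Ω₂)=-0.23966 - 0.10360j
  term(m=+3) = 0.07650 + 0.09552j   from Y*(Ω₁)=0.31733 + 0.09244j, Y(Ω₂)=0.30305 + 0.21272j
Accumulated sum 0.21461 + 0.00000j; after 4π/(2l+1) scaling, 0.38527 + 0.00000j ⇒ P_3 = 0.385273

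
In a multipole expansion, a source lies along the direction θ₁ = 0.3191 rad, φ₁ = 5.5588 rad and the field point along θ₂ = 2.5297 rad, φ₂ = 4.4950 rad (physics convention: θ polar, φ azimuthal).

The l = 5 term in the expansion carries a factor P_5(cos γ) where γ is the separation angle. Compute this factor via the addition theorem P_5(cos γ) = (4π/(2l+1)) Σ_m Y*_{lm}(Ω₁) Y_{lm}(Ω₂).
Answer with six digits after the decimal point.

0.348591

Addition theorem: P_5(cos γ) = (4π/11) Σ_m Y*_{lm}(Ω₁) Y_{lm}(Ω₂), m = −5…5:
  [-5]  conj(Y_{5,-5})(Ω₁) = -0.00125 + 0.00065j ; Y_{5,-5}(Ω₂) = -0.02569 + 0.01350j ; Δ = 0.00002 - 0.00003j
  [-4]  conj(Y_{5,-4})(Ω₁) = -0.01310 - 0.00326j ; Y_{5,-4}(Ω₂) = -0.08439 - 0.09994j ; Δ = 0.00078 + 0.00158j
  [-3]  conj(Y_{5,-3})(Ω₁) = -0.04305 - 0.06261j ; Y_{5,-3}(Ω₂) = 0.20018 - 0.26214j ; Δ = -0.02503 - 0.00125j
  [-2]  conj(Y_{5,-2})(Ω₁) = 0.03286 - 0.26798j ; Y_{5,-2}(Ω₂) = 0.41936 + 0.19476j ; Δ = 0.06597 - 0.10598j
  [-1]  conj(Y_{5,-1})(Ω₁) = 0.40993 - 0.36273j ; Y_{5,-1}(Ω₂) = -0.04157 + 0.18818j ; Δ = 0.05122 + 0.09222j
  [+0]  conj(Y_{5,0})(Ω₁) = 0.34413 + 0.00000j ; Y_{5,0}(Ω₂) = 0.34642 + 0.00000j ; Δ = 0.11921 + 0.00000j
  [+1]  conj(Y_{5,1})(Ω₁) = -0.40993 - 0.36273j ; Y_{5,1}(Ω₂) = 0.04157 + 0.18818j ; Δ = 0.05122 - 0.09222j
  [+2]  conj(Y_{5,2})(Ω₁) = 0.03286 + 0.26798j ; Y_{5,2}(Ω₂) = 0.41936 - 0.19476j ; Δ = 0.06597 + 0.10598j
  [+3]  conj(Y_{5,3})(Ω₁) = 0.04305 - 0.06261j ; Y_{5,3}(Ω₂) = -0.20018 - 0.26214j ; Δ = -0.02503 + 0.00125j
  [+4]  conj(Y_{5,4})(Ω₁) = -0.01310 + 0.00326j ; Y_{5,4}(Ω₂) = -0.08439 + 0.09994j ; Δ = 0.00078 - 0.00158j
  [+5]  conj(Y_{5,5})(Ω₁) = 0.00125 + 0.00065j ; Y_{5,5}(Ω₂) = 0.02569 + 0.01350j ; Δ = 0.00002 + 0.00003j
Total Σ_m = 0.30514 - 0.00000j. Multiply by 1.142397: 0.34859 - 0.00000j. P_5(cos γ) = 0.348591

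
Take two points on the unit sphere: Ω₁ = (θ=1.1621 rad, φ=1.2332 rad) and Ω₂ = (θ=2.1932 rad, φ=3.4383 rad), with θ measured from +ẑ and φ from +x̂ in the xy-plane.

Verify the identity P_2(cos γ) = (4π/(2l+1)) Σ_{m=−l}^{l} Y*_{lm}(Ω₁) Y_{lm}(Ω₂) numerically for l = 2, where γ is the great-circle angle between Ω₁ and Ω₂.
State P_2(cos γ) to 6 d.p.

0.180446

Term-by-term m-sum for l=2 (normalisation 4π/5 = 2.513274):
  term(m=-2) = -0.024684+0.079181i   from Y*(Ω₁)=-0.253899+0.203307i, Y(Ω₂)=+0.211395-0.142588i
  term(m=-1) = +0.061096+0.083042i   from Y*(Ω₁)=+0.093316+0.265832i, Y(Ω₂)=+0.349941-0.106988i
  term(m=+0) = -0.001028-0.000000i   from Y*(Ω₁)=-0.165955-0.000000i, Y(Ω₂)=+0.006192+0.000000i
  term(m=+1) = +0.061096-0.083042i   from Y*(Ω₁)=-0.093316+0.265832i, Y(Ω₂)=-0.349941-0.106988i
  term(m=+2) = -0.024684-0.079181i   from Y*(Ω₁)=-0.253899-0.203307i, Y(Ω₂)=+0.211395+0.142588i
Accumulated sum +0.071797-0.000000i; after 4π/(2l+1) scaling, +0.180446-0.000000i ⇒ P_2 = 0.180446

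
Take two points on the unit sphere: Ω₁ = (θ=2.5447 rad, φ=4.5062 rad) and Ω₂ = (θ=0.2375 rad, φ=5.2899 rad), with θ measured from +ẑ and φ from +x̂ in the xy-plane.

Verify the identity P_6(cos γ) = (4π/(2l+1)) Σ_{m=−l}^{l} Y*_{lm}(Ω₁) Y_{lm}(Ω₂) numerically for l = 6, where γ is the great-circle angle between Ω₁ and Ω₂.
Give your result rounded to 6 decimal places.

Term-by-term m-sum for l=6 (normalisation 4π/13 = 0.966644):
  [-6]  conj(Y_{6,-6})(Ω₁) = (-0.004989, 0.014393) ; Y_{6,-6}(Ω₂) = (0.000078, -0.000026) ; Δ = (-0.000000, 0.000001)
  [-5]  conj(Y_{6,-5})(Ω₁) = (0.066606, 0.039912) ; Y_{6,-5}(Ω₂) = (0.000295, -0.001135) ; Δ = (0.000065, -0.000064)
  [-4]  conj(Y_{6,-4})(Ω₁) = (0.157706, -0.170635) ; Y_{6,-4}(Ω₂) = (-0.006917, -0.007586) ; Δ = (-0.002385, -0.000016)
  [-3]  conj(Y_{6,-3})(Ω₁) = (-0.251017, -0.352677) ; Y_{6,-3}(Ω₂) = (-0.060145, 0.009813) ; Δ = (0.018558, 0.018748)
  [-2]  conj(Y_{6,-2})(Ω₁) = (-0.389261, 0.170287) ; Y_{6,-2}(Ω₂) = (-0.097895, 0.221727) ; Δ = (0.000350, -0.102980)
  [-1]  conj(Y_{6,-1})(Ω₁) = (-0.003124, -0.014935) ; Y_{6,-1}(Ω₂) = (0.314160, 0.482123) ; Δ = (0.006219, -0.006198)
  [+0]  conj(Y_{6,0})(Ω₁) = (-0.421568, -0.000000) ; Y_{6,0}(Ω₂) = (0.497086, 0.000000) ; Δ = (-0.209556, -0.000000)
  [+1]  conj(Y_{6,1})(Ω₁) = (0.003124, -0.014935) ; Y_{6,1}(Ω₂) = (-0.314160, 0.482123) ; Δ = (0.006219, 0.006198)
  [+2]  conj(Y_{6,2})(Ω₁) = (-0.389261, -0.170287) ; Y_{6,2}(Ω₂) = (-0.097895, -0.221727) ; Δ = (0.000350, 0.102980)
  [+3]  conj(Y_{6,3})(Ω₁) = (0.251017, -0.352677) ; Y_{6,3}(Ω₂) = (0.060145, 0.009813) ; Δ = (0.018558, -0.018748)
  [+4]  conj(Y_{6,4})(Ω₁) = (0.157706, 0.170635) ; Y_{6,4}(Ω₂) = (-0.006917, 0.007586) ; Δ = (-0.002385, 0.000016)
  [+5]  conj(Y_{6,5})(Ω₁) = (-0.066606, 0.039912) ; Y_{6,5}(Ω₂) = (-0.000295, -0.001135) ; Δ = (0.000065, 0.000064)
  [+6]  conj(Y_{6,6})(Ω₁) = (-0.004989, -0.014393) ; Y_{6,6}(Ω₂) = (0.000078, 0.000026) ; Δ = (-0.000000, -0.000001)
Σ over m = (-0.163942, -0.000000); ×(4π/13) → (-0.158474, -0.000000). Real part: -0.158474

-0.158474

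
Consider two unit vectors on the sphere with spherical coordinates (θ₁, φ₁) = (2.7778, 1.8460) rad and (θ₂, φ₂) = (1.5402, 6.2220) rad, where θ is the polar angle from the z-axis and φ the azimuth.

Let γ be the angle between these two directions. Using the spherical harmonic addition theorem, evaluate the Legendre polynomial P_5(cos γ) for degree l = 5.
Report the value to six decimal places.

Term-by-term m-sum for l=5 (normalisation 4π/11 = 1.142397):
  term(m=-5) = -0.001218-0.000136i   from Y*(Ω₁)=-0.002597+0.000512i, Y(Ω₂)=+0.441547+0.139459i
  term(m=-4) = -0.000220-0.000960i   from Y*(Ω₁)=-0.009957-0.019603i, Y(Ω₂)=+0.043480+0.010859i
  term(m=-3) = -0.030999+0.019505i   from Y*(Ω₁)=+0.078582-0.072503i, Y(Ω₂)=-0.336794-0.062524i
  term(m=-2) = -0.013125-0.010457i   from Y*(Ω₁)=+0.276910+0.169930i, Y(Ω₂)=-0.051265-0.006305i
  term(m=-1) = -0.056947+0.162855i   from Y*(Ω₁)=-0.148389+0.525515i, Y(Ω₂)=+0.315352+0.019319i
  term(m=+0) = -0.011211-0.000000i   from Y*(Ω₁)=-0.209826-0.000000i, Y(Ω₂)=+0.053431+0.000000i
  term(m=+1) = -0.056947-0.162855i   from Y*(Ω₁)=+0.148389+0.525515i, Y(Ω₂)=-0.315352+0.019319i
  term(m=+2) = -0.013125+0.010457i   from Y*(Ω₁)=+0.276910-0.169930i, Y(Ω₂)=-0.051265+0.006305i
  term(m=+3) = -0.030999-0.019505i   from Y*(Ω₁)=-0.078582-0.072503i, Y(Ω₂)=+0.336794-0.062524i
  term(m=+4) = -0.000220+0.000960i   from Y*(Ω₁)=-0.009957+0.019603i, Y(Ω₂)=+0.043480-0.010859i
  term(m=+5) = -0.001218+0.000136i   from Y*(Ω₁)=+0.002597+0.000512i, Y(Ω₂)=-0.441547+0.139459i
Accumulated sum -0.216230-0.000000i; after 4π/(2l+1) scaling, -0.247020-0.000000i ⇒ P_5 = -0.247020

-0.247020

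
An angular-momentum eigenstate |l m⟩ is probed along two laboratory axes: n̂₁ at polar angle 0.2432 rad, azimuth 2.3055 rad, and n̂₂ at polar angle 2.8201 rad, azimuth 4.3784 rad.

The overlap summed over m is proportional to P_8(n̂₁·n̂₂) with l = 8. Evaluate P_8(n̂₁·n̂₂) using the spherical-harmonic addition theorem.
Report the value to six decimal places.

-0.043445

Expand P_8 via completeness: Σ_{m} conj(Y_{8,m}) at Ω₁ times Y_{8,m} at Ω₂ —
  term(m=-8) = -0.000000+0.000000i   from Y*(Ω₁)=+0.000005-0.000002i, Y(Ω₂)=-0.000046+0.000023i
  term(m=-7) = +0.000000+0.000000i   from Y*(Ω₁)=-0.000085-0.000039i, Y(Ω₂)=-0.000443-0.000427i
  term(m=-6) = +0.000004+0.000001i   from Y*(Ω₁)=+0.000289+0.000920i, Y(Ω₂)=+0.001966-0.004252i
  term(m=-5) = +0.000107-0.000147i   from Y*(Ω₁)=+0.003608-0.006130i, Y(Ω₂)=+0.025398+0.002526i
  term(m=-4) = -0.001682-0.003595i   from Y*(Ω₁)=-0.038095+0.007832i, Y(Ω₂)=+0.023749+0.099263i
  term(m=-3) = -0.045360-0.002929i   from Y*(Ω₁)=+0.125158+0.091892i, Y(Ω₂)=-0.246648+0.157687i
  term(m=-2) = -0.125924+0.197943i   from Y*(Ω₁)=-0.043027-0.422925i, Y(Ω₂)=-0.433256-0.341825i
  term(m=-1) = +0.163393+0.297600i   from Y*(Ω₁)=-0.448062+0.495960i, Y(Ω₂)=+0.166513-0.479880i
  term(m=+0) = -0.039849+0.000000i   from Y*(Ω₁)=+0.215793-0.000000i, Y(Ω₂)=-0.184664+0.000000i
  term(m=+1) = +0.163393-0.297600i   from Y*(Ω₁)=+0.448062+0.495960i, Y(Ω₂)=-0.166513-0.479880i
  term(m=+2) = -0.125924-0.197943i   from Y*(Ω₁)=-0.043027+0.422925i, Y(Ω₂)=-0.433256+0.341825i
  term(m=+3) = -0.045360+0.002929i   from Y*(Ω₁)=-0.125158+0.091892i, Y(Ω₂)=+0.246648+0.157687i
  term(m=+4) = -0.001682+0.003595i   from Y*(Ω₁)=-0.038095-0.007832i, Y(Ω₂)=+0.023749-0.099263i
  term(m=+5) = +0.000107+0.000147i   from Y*(Ω₁)=-0.003608-0.006130i, Y(Ω₂)=-0.025398+0.002526i
  term(m=+6) = +0.000004-0.000001i   from Y*(Ω₁)=+0.000289-0.000920i, Y(Ω₂)=+0.001966+0.004252i
  term(m=+7) = +0.000000-0.000000i   from Y*(Ω₁)=+0.000085-0.000039i, Y(Ω₂)=+0.000443-0.000427i
  term(m=+8) = -0.000000-0.000000i   from Y*(Ω₁)=+0.000005+0.000002i, Y(Ω₂)=-0.000046-0.000023i
Accumulated sum -0.058773+0.000000i; after 4π/(2l+1) scaling, -0.043445+0.000000i ⇒ P_8 = -0.043445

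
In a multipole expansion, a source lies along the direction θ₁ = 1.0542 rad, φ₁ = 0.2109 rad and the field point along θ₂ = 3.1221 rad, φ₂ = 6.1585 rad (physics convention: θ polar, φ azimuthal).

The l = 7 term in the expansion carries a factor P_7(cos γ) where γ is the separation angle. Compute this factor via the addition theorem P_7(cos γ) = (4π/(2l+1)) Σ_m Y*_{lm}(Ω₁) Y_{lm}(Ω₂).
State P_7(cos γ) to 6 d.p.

Addition theorem: P_7(cos γ) = (4π/15) Σ_m Y*_{lm}(Ω₁) Y_{lm}(Ω₂), m = −7…7:
  [-7]  conj(Y_{7,-7})(Ω₁) = (0.017729, 0.187055) ; Y_{7,-7}(Ω₂) = (0.000000, 0.000000) ; Δ = (-0.000000, 0.000000)
  [-6]  conj(Y_{7,-6})(Ω₁) = (0.120075, 0.380878) ; Y_{7,-6}(Ω₂) = (-0.000000, -0.000000) ; Δ = (0.000000, -0.000000)
  [-5]  conj(Y_{7,-5})(Ω₁) = (0.195493, 0.344387) ; Y_{7,-5}(Ω₂) = (0.000000, 0.000000) ; Δ = (-0.000000, 0.000000)
  [-4]  conj(Y_{7,-4})(Ω₁) = (0.023619, 0.026542) ; Y_{7,-4}(Ω₂) = (-0.000001, -0.000001) ; Δ = (-0.000000, -0.000000)
  [-3]  conj(Y_{7,-3})(Ω₁) = (-0.269235, -0.197419) ; Y_{7,-3}(Ω₂) = (0.000061, 0.000024) ; Δ = (-0.000012, -0.000018)
  [-2]  conj(Y_{7,-2})(Ω₁) = (-0.177226, -0.079527) ; Y_{7,-2}(Ω₂) = (-0.002761, -0.000703) ; Δ = (0.000433, 0.000344)
  [-1]  conj(Y_{7,-1})(Ω₁) = (0.255404, 0.054678) ; Y_{7,-1}(Ω₂) = (0.078859, 0.009884) ; Δ = (0.019600, 0.006836)
  [+0]  conj(Y_{7,0})(Ω₁) = (0.230405, -0.000000) ; Y_{7,0}(Ω₂) = (-1.086744, 0.000000) ; Δ = (-0.250391, 0.000000)
  [+1]  conj(Y_{7,1})(Ω₁) = (-0.255404, 0.054678) ; Y_{7,1}(Ω₂) = (-0.078859, 0.009884) ; Δ = (0.019600, -0.006836)
  [+2]  conj(Y_{7,2})(Ω₁) = (-0.177226, 0.079527) ; Y_{7,2}(Ω₂) = (-0.002761, 0.000703) ; Δ = (0.000433, -0.000344)
  [+3]  conj(Y_{7,3})(Ω₁) = (0.269235, -0.197419) ; Y_{7,3}(Ω₂) = (-0.000061, 0.000024) ; Δ = (-0.000012, 0.000018)
  [+4]  conj(Y_{7,4})(Ω₁) = (0.023619, -0.026542) ; Y_{7,4}(Ω₂) = (-0.000001, 0.000001) ; Δ = (-0.000000, 0.000000)
  [+5]  conj(Y_{7,5})(Ω₁) = (-0.195493, 0.344387) ; Y_{7,5}(Ω₂) = (-0.000000, 0.000000) ; Δ = (-0.000000, -0.000000)
  [+6]  conj(Y_{7,6})(Ω₁) = (0.120075, -0.380878) ; Y_{7,6}(Ω₂) = (-0.000000, 0.000000) ; Δ = (0.000000, 0.000000)
  [+7]  conj(Y_{7,7})(Ω₁) = (-0.017729, 0.187055) ; Y_{7,7}(Ω₂) = (-0.000000, 0.000000) ; Δ = (-0.000000, -0.000000)
Total Σ_m = (-0.210347, -0.000000). Multiply by 0.837758: (-0.176220, -0.000000). P_7(cos γ) = -0.176220

-0.176220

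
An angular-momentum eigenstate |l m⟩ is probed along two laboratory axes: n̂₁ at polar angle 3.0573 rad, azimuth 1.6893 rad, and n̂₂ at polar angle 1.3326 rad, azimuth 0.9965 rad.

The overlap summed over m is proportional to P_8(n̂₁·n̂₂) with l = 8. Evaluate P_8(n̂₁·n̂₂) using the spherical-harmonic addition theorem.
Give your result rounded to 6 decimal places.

Summing Y*_{l m}(θ₁,φ₁)·Y_{l m}(θ₂,φ₂) over m ∈ [−8, 8]; prefactor 4π/(2·8+1) = 0.739198:
  m=-8: (0.000000, 0.000000) × (-0.048261, -0.407031) = (0.000000, -0.000000)  (running Σ = (0.000000, -0.000000))
  m=-7: (-0.000000, 0.000000) × (0.306436, -0.254107) = (-0.000000, 0.000000)  (running Σ = (-0.000000, 0.000000))
  m=-6: (-0.000001, -0.000001) × (-0.049874, -0.015657) = (0.000000, 0.000000)  (running Σ = (0.000000, 0.000000))
  m=-5: (0.000023, -0.000034) × (-0.096048, -0.346896) = (-0.000014, -0.000005)  (running Σ = (-0.000014, -0.000005))
  m=-4: (0.000594, 0.000305) × (0.049294, -0.055484) = (0.000046, -0.000018)  (running Σ = (0.000032, -0.000022))
  m=-3: (-0.002826, 0.007613) × (-0.312828, -0.047949) = (0.001249, -0.002246)  (running Σ = (0.001282, -0.002268))
  m=-2: (-0.068378, -0.016516) × (-0.052253, -0.116320) = (0.001652, 0.008817)  (running Σ = (0.002933, 0.006548))
  m=-1: (0.046126, -0.387411) × (-0.158901, 0.245578) = (0.087810, 0.072887)  (running Σ = (0.090744, 0.079436))
  m=0: (1.018999, -0.000000) × (-0.142473, 0.000000) = (-0.145180, 0.000000)  (running Σ = (-0.054437, 0.079436))
  m=1: (-0.046126, -0.387411) × (0.158901, 0.245578) = (0.087810, -0.072887)  (running Σ = (0.033373, 0.006548))
  m=2: (-0.068378, 0.016516) × (-0.052253, 0.116320) = (0.001652, -0.008817)  (running Σ = (0.035025, -0.002268))
  m=3: (0.002826, 0.007613) × (0.312828, -0.047949) = (0.001249, 0.002246)  (running Σ = (0.036274, -0.000022))
  m=4: (0.000594, -0.000305) × (0.049294, 0.055484) = (0.000046, 0.000018)  (running Σ = (0.036321, -0.000005))
  m=5: (-0.000023, -0.000034) × (0.096048, -0.346896) = (-0.000014, 0.000005)  (running Σ = (0.036307, 0.000000))
  m=6: (-0.000001, 0.000001) × (-0.049874, 0.015657) = (0.000000, -0.000000)  (running Σ = (0.036307, 0.000000))
  m=7: (0.000000, 0.000000) × (-0.306436, -0.254107) = (-0.000000, -0.000000)  (running Σ = (0.036307, -0.000000))
  m=8: (0.000000, -0.000000) × (-0.048261, 0.407031) = (0.000000, 0.000000)  (running Σ = (0.036307, 0.000000))
Total Σ_m = (0.036307, 0.000000). Multiply by 0.739198: (0.026838, 0.000000). P_8(cos γ) = 0.026838

0.026838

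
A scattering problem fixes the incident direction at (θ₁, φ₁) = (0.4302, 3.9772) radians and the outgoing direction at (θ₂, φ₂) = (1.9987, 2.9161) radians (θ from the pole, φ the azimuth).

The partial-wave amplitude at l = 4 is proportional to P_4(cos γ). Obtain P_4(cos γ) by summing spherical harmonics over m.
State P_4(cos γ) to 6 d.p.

Summing Y*_{l m}(θ₁,φ₁)·Y_{l m}(θ₂,φ₂) over m ∈ [−4, 4]; prefactor 4π/(2·4+1) = 1.396263:
  m=-4: (-0.013119, -0.002671) × (0.188035, 0.237915) = (-0.001831, -0.003623)  (running Σ = (-0.001831, -0.003623))
  m=-3: (0.066447, -0.048935) × (0.305047, 0.244908) = (0.032254, 0.001346)  (running Σ = (0.030423, -0.002277))
  m=-2: (-0.027896, 0.276864) × (0.051185, 0.024787) = (-0.008291, 0.013480)  (running Σ = (0.022132, 0.011202))
  m=-1: (-0.334670, -0.370085) × (-0.312432, -0.071670) = (0.078038, 0.139612)  (running Σ = (0.100170, 0.150814))
  m=0: (0.222311, -0.000000) × (-0.119333, 0.000000) = (-0.026529, 0.000000)  (running Σ = (0.073641, 0.150814))
  m=1: (0.334670, -0.370085) × (0.312432, -0.071670) = (0.078038, -0.139612)  (running Σ = (0.151678, 0.011202))
  m=2: (-0.027896, -0.276864) × (0.051185, -0.024787) = (-0.008291, -0.013480)  (running Σ = (0.143388, -0.002277))
  m=3: (-0.066447, -0.048935) × (-0.305047, 0.244908) = (0.032254, -0.001346)  (running Σ = (0.175642, -0.003623))
  m=4: (-0.013119, 0.002671) × (0.188035, -0.237915) = (-0.001831, 0.003623)  (running Σ = (0.173810, 0.000000))
Σ over m = (0.173810, 0.000000); ×(4π/9) → (0.242685, 0.000000). Real part: 0.242685

0.242685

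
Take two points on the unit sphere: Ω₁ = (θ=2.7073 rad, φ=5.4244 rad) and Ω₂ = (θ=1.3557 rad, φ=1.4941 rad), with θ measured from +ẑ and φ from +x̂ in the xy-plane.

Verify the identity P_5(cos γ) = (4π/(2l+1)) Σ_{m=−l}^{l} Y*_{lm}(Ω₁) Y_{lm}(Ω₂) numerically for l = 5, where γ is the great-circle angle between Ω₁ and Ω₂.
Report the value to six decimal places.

-0.125987

Expand P_5 via completeness: Σ_{m} conj(Y_{5,m}) at Ω₁ times Y_{5,m} at Ω₂ —
  [-5]  conj(Y_{5,-5})(Ω₁) = (-0.002488, 0.005593) ; Y_{5,-5}(Ω₂) = (0.154548, -0.383061) ; Δ = (0.001758, 0.001817)
  [-4]  conj(Y_{5,-4})(Ω₁) = (0.039950, -0.012076) ; Y_{5,-4}(Ω₂) = (0.272053, 0.086183) ; Δ = (0.011909, 0.000158)
  [-3]  conj(Y_{5,-3})(Ω₁) = (-0.139426, -0.088433) ; Y_{5,-3}(Ω₂) = (0.043404, -0.185299) ; Δ = (-0.022438, 0.021997)
  [-2]  conj(Y_{5,-2})(Ω₁) = (0.058473, 0.395523) ; Y_{5,-2}(Ω₂) = (0.294568, 0.045542) ; Δ = (-0.000789, 0.119172)
  [-1]  conj(Y_{5,-1})(Ω₁) = (0.325867, -0.377584) ; Y_{5,-1}(Ω₂) = (0.009729, -0.126597) ; Δ = (-0.044631, -0.044927)
  [+0]  conj(Y_{5,0})(Ω₁) = (-0.006383, -0.000000) ; Y_{5,0}(Ω₂) = (0.298090, 0.000000) ; Δ = (-0.001903, -0.000000)
  [+1]  conj(Y_{5,1})(Ω₁) = (-0.325867, -0.377584) ; Y_{5,1}(Ω₂) = (-0.009729, -0.126597) ; Δ = (-0.044631, 0.044927)
  [+2]  conj(Y_{5,2})(Ω₁) = (0.058473, -0.395523) ; Y_{5,2}(Ω₂) = (0.294568, -0.045542) ; Δ = (-0.000789, -0.119172)
  [+3]  conj(Y_{5,3})(Ω₁) = (0.139426, -0.088433) ; Y_{5,3}(Ω₂) = (-0.043404, -0.185299) ; Δ = (-0.022438, -0.021997)
  [+4]  conj(Y_{5,4})(Ω₁) = (0.039950, 0.012076) ; Y_{5,4}(Ω₂) = (0.272053, -0.086183) ; Δ = (0.011909, -0.000158)
  [+5]  conj(Y_{5,5})(Ω₁) = (0.002488, 0.005593) ; Y_{5,5}(Ω₂) = (-0.154548, -0.383061) ; Δ = (0.001758, -0.001817)
Total Σ_m = (-0.110283, 0.000000). Multiply by 1.142397: (-0.125987, 0.000000). P_5(cos γ) = -0.125987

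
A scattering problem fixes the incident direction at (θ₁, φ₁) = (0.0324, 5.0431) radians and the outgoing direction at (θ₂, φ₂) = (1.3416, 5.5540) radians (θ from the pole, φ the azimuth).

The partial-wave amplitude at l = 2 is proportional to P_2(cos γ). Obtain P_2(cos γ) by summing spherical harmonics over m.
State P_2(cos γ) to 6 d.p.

-0.402772

Addition theorem: P_2(cos γ) = (4π/5) Σ_m Y*_{lm}(Ω₁) Y_{lm}(Ω₂), m = −2…2:
  [-2]  conj(Y_{2,-2})(Ω₁) = -0.00032 - 0.00025j ; Y_{2,-2}(Ω₂) = 0.04110 + 0.36402j ; Δ = 0.00008 - 0.00013j
  [-1]  conj(Y_{2,-1})(Ω₁) = 0.00812 - 0.02366j ; Y_{2,-1}(Ω₂) = 0.12746 + 0.11388j ; Δ = 0.00373 - 0.00209j
  [+0]  conj(Y_{2,0})(Ω₁) = 0.62979 + 0.00000j ; Y_{2,0}(Ω₂) = -0.26655 + 0.00000j ; Δ = -0.16787 + 0.00000j
  [+1]  conj(Y_{2,1})(Ω₁) = -0.00812 - 0.02366j ; Y_{2,1}(Ω₂) = -0.12746 + 0.11388j ; Δ = 0.00373 + 0.00209j
  [+2]  conj(Y_{2,2})(Ω₁) = -0.00032 + 0.00025j ; Y_{2,2}(Ω₂) = 0.04110 - 0.36402j ; Δ = 0.00008 + 0.00013j
Total Σ_m = -0.16026 + 0.00000j. Multiply by 2.513274: -0.40277 + 0.00000j. P_2(cos γ) = -0.402772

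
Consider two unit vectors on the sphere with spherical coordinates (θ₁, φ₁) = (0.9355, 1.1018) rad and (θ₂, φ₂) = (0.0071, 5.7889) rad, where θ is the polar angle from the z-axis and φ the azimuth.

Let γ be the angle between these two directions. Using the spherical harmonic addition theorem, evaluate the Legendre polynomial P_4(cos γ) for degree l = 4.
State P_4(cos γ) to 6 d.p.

Addition theorem: P_4(cos γ) = (4π/9) Σ_m Y*_{lm}(Ω₁) Y_{lm}(Ω₂), m = −4…4:
  m=-4: -0.05581 - 0.17716j × -0.00000 + 0.00000j = 0.00000 + 0.00000j  (running Σ = 0.00000 + 0.00000j)
  m=-3: -0.38213 - 0.06316j × 0.00000 + 0.00000j = 0.00000 - 0.00000j  (running Σ = 0.00000 - 0.00000j)
  m=-2: -0.18777 + 0.25602j × 0.00006 + 0.00008j = -0.00003 - 0.00000j  (running Σ = -0.00003 - 0.00000j)
  m=-1: -0.05464 - 0.10784j × 0.01183 + 0.00637j = 0.00004 - 0.00162j  (running Σ = 0.00001 - 0.00163j)
  m=0: -0.34107 + 0.00000j × 0.84607 + 0.00000j = -0.28857 + 0.00000j  (running Σ = -0.28856 - 0.00163j)
  m=1: 0.05464 - 0.10784j × -0.01183 + 0.00637j = 0.00004 + 0.00162j  (running Σ = -0.28852 - 0.00000j)
  m=2: -0.18777 - 0.25602j × 0.00006 - 0.00008j = -0.00003 + 0.00000j  (running Σ = -0.28855 - 0.00000j)
  m=3: 0.38213 - 0.06316j × -0.00000 + 0.00000j = 0.00000 + 0.00000j  (running Σ = -0.28855 + 0.00000j)
  m=4: -0.05581 + 0.17716j × -0.00000 - 0.00000j = 0.00000 - 0.00000j  (running Σ = -0.28855 - 0.00000j)
Total Σ_m = -0.28855 - 0.00000j. Multiply by 1.396263: -0.40289 - 0.00000j. P_4(cos γ) = -0.402889

-0.402889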